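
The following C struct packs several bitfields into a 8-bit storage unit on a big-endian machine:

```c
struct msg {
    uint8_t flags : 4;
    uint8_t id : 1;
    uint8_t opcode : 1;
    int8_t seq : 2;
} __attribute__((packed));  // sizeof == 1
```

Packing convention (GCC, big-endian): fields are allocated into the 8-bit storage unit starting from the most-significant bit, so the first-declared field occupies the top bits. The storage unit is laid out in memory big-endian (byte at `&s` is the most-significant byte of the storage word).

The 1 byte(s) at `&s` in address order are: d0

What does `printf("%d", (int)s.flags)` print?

13

[0]=0xd0 (big-endian) → word 0xd0
flags [4+:4] = (word>>4) & 0xf = 13  ←
id [3+:1] = (word>>3) & 0x1 = 0
opcode [2+:1] = (word>>2) & 0x1 = 0
seq [0+:2] = (word>>0) & 0x3 = 0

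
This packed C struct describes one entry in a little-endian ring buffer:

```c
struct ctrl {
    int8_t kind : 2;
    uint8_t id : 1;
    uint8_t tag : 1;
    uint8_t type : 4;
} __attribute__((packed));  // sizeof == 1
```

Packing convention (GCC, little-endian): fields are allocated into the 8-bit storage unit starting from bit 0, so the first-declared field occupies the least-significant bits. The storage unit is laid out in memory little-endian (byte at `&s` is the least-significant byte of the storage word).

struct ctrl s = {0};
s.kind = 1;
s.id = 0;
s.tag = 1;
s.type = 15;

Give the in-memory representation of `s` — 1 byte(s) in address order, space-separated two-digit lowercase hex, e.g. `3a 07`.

kind (2b) val=1 bits=0x1 at bit 0: 0x01
id (1b) val=0 bits=0x0 at bit 2: 0x01
tag (1b) val=1 bits=0x1 at bit 3: 0x09
type (4b) val=15 bits=0xf at bit 4: 0xf9
word = 0xf9 → little-endian bytes:
  [0]=0xf9

f9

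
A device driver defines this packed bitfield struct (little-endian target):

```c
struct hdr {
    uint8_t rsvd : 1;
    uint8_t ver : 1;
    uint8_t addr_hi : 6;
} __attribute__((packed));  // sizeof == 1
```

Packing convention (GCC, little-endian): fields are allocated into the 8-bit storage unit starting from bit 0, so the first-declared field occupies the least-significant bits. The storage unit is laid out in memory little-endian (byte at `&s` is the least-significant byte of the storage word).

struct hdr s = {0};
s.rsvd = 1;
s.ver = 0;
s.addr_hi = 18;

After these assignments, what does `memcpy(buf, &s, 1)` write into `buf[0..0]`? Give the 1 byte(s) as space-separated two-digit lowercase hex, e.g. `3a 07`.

49

[0+:1] rsvd=1 & 0x1 = 0x1; word=0x01
[1+:1] ver=0 & 0x1 = 0x0; word=0x01
[2+:6] addr_hi=18 & 0x3f = 0x12; word=0x49
word = 0x49 → little-endian bytes:
  [0]=0x49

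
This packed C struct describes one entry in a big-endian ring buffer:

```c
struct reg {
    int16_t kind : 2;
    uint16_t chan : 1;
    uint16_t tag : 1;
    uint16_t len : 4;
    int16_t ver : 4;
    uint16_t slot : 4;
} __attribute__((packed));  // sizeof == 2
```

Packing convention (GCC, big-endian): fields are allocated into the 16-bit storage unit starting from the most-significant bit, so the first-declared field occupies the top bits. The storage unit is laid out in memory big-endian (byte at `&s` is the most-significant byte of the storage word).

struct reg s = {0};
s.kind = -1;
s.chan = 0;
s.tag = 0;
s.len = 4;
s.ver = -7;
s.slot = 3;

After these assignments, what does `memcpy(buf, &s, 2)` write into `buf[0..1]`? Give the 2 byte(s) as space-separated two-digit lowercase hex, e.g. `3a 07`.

c4 93

[14+:2] kind=-1 & 0x3 = 0x3; word=0xc000
[13+:1] chan=0 & 0x1 = 0x0; word=0xc000
[12+:1] tag=0 & 0x1 = 0x0; word=0xc000
[8+:4] len=4 & 0xf = 0x4; word=0xc400
[4+:4] ver=-7 & 0xf = 0x9; word=0xc490
[0+:4] slot=3 & 0xf = 0x3; word=0xc493
word = 0xc493 → big-endian bytes:
  [0]=0xc4  [1]=0x93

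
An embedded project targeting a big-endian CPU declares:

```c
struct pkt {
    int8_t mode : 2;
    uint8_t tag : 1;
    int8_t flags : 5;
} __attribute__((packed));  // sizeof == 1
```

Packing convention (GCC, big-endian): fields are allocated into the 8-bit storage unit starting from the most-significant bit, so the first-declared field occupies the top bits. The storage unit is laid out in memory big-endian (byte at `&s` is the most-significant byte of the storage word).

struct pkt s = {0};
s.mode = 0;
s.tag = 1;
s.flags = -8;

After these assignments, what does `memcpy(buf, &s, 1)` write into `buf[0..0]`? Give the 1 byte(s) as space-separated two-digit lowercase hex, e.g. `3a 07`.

38

[6+:2] mode=0 & 0x3 = 0x0; word=0x00
[5+:1] tag=1 & 0x1 = 0x1; word=0x20
[0+:5] flags=-8 & 0x1f = 0x18; word=0x38
word = 0x38 → big-endian bytes:
  [0]=0x38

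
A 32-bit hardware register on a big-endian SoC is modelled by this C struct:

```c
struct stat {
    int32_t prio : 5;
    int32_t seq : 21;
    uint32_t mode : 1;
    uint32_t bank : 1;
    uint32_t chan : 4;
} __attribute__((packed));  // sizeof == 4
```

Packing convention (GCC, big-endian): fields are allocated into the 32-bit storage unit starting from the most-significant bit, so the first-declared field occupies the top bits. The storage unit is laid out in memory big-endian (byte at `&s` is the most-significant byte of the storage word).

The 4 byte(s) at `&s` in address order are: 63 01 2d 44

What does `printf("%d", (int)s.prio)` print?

12

[0]=0x63 [1]=0x01 [2]=0x2d [3]=0x44 (big-endian) → word 0x63012d44
prio [27+:5] = (word>>27) & 0x1f = 12  ←
seq [6+:21] = (word>>6) & 0x1fffff = 787637
mode [5+:1] = (word>>5) & 0x1 = 0
bank [4+:1] = (word>>4) & 0x1 = 0
chan [0+:4] = (word>>0) & 0xf = 4
prio signed 5b, MSB=0: value = 12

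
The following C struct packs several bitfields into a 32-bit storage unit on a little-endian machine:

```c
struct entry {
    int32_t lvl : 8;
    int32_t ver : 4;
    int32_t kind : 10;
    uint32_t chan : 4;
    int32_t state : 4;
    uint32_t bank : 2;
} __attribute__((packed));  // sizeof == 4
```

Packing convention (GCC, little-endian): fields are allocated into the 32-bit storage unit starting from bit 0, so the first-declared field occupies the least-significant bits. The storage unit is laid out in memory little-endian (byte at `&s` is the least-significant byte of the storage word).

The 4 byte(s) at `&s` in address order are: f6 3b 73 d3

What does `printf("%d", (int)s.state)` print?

4

[0]=0xf6 [1]=0x3b [2]=0x73 [3]=0xd3 (little-endian) → word 0xd3733bf6
lvl:8 @ bit 0 → (0xd3733bf6>>0)&0xff = 0xf6
ver:4 @ bit 8 → (0xd3733bf6>>8)&0xf = 0xb
kind:10 @ bit 12 → (0xd3733bf6>>12)&0x3ff = 0x333
chan:4 @ bit 22 → (0xd3733bf6>>22)&0xf = 0xd
state:4 @ bit 26 → (0xd3733bf6>>26)&0xf = 0x4  ←
bank:2 @ bit 30 → (0xd3733bf6>>30)&0x3 = 0x3
state signed 4b, MSB=0: value = 4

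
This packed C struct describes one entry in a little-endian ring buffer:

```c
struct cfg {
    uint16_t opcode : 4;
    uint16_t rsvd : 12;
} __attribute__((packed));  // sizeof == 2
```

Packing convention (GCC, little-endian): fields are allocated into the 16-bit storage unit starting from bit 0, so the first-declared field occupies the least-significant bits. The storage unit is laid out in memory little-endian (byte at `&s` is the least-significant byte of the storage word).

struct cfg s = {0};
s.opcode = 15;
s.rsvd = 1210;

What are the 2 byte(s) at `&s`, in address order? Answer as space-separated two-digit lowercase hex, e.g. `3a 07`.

af 4b

[0+:4] opcode=15 & 0xf = 0xf; word=0x000f
[4+:12] rsvd=1210 & 0xfff = 0x4ba; word=0x4baf
word = 0x4baf → little-endian bytes:
  [0]=0xaf  [1]=0x4b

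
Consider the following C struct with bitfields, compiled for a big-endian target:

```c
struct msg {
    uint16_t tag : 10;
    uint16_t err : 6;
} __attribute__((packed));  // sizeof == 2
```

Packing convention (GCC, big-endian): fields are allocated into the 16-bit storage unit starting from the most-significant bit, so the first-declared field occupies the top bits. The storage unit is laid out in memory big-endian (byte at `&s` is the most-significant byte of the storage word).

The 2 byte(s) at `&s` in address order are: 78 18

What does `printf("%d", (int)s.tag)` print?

[0]=0x78 [1]=0x18 (big-endian) → word 0x7818
tag:10 @ bit 6 → (0x7818>>6)&0x3ff = 0x1e0  ←
err:6 @ bit 0 → (0x7818>>0)&0x3f = 0x18

480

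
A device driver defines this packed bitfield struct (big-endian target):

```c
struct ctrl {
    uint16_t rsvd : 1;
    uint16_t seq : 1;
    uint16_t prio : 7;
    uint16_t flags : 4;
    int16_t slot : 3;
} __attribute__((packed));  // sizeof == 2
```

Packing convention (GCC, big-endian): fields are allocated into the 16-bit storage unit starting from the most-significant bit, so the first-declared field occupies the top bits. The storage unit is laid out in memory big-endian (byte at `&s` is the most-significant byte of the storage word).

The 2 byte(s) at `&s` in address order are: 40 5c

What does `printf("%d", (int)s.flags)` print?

11

[0]=0x40 [1]=0x5c (big-endian) → word 0x405c
rsvd [15+:1] = (word>>15) & 0x1 = 0
seq [14+:1] = (word>>14) & 0x1 = 1
prio [7+:7] = (word>>7) & 0x7f = 0
flags [3+:4] = (word>>3) & 0xf = 11  ←
slot [0+:3] = (word>>0) & 0x7 = 4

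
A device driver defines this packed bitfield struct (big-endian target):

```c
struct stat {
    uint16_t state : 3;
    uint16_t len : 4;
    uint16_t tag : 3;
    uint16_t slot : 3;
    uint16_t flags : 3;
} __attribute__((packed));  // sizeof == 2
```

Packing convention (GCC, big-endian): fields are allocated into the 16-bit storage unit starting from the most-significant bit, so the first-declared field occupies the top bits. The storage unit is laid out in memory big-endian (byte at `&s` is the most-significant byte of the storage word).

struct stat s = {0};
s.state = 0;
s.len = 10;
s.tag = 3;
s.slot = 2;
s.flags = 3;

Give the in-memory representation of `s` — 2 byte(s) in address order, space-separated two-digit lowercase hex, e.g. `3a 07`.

[13+:3] state=0 & 0x7 = 0x0; word=0x0000
[9+:4] len=10 & 0xf = 0xa; word=0x1400
[6+:3] tag=3 & 0x7 = 0x3; word=0x14c0
[3+:3] slot=2 & 0x7 = 0x2; word=0x14d0
[0+:3] flags=3 & 0x7 = 0x3; word=0x14d3
word = 0x14d3 → big-endian bytes:
  [0]=0x14  [1]=0xd3

14 d3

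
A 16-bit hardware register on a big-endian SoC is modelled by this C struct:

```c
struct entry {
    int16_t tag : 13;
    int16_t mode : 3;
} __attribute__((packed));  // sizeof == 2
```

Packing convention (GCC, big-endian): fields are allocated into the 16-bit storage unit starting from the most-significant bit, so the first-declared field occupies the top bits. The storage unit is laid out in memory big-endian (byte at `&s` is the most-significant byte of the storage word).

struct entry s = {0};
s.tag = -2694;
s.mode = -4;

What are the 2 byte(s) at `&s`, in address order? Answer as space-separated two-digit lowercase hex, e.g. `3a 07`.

tag (13b) val=-2694 bits=0x157a at bit 3: 0xabd0
mode (3b) val=-4 bits=0x4 at bit 0: 0xabd4
word = 0xabd4 → big-endian bytes:
  [0]=0xab  [1]=0xd4

ab d4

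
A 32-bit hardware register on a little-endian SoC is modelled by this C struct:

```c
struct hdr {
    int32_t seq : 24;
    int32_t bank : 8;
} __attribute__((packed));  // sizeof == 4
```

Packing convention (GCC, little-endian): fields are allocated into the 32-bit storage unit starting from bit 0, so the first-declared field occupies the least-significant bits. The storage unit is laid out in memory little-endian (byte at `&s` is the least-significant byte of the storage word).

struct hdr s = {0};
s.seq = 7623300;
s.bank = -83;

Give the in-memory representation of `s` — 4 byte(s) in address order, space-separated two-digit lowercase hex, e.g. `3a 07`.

84 52 74 ad

seq:24 = 7623300 → 0x745284 << 0 → word 0x00745284
bank:8 = -83 → 0xad << 24 → word 0xad745284
word = 0xad745284 → little-endian bytes:
  [0]=0x84  [1]=0x52  [2]=0x74  [3]=0xad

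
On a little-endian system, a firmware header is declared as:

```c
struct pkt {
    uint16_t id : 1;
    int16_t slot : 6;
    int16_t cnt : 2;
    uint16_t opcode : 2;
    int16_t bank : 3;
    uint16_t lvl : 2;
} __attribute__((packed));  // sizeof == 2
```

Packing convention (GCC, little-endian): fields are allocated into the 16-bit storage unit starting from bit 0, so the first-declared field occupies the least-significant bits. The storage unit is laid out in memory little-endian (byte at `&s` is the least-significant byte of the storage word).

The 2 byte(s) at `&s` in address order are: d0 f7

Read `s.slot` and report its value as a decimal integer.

-24

[0]=0xd0 [1]=0xf7 (little-endian) → word 0xf7d0
id [0+:1] = (word>>0) & 0x1 = 0
slot [1+:6] = (word>>1) & 0x3f = 40  ←
cnt [7+:2] = (word>>7) & 0x3 = 3
opcode [9+:2] = (word>>9) & 0x3 = 3
bank [11+:3] = (word>>11) & 0x7 = 6
lvl [14+:2] = (word>>14) & 0x3 = 3
slot signed 6b, MSB=1: 40 - 64 = -24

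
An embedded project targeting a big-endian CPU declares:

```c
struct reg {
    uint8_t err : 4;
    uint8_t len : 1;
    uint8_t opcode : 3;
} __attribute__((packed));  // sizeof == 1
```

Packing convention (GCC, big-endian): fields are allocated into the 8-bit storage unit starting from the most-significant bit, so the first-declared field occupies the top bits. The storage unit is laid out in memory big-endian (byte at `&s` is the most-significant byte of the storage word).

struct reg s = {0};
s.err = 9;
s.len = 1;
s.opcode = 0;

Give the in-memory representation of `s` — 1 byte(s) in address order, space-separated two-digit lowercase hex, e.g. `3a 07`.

err (4b) val=9 bits=0x9 at bit 4: 0x90
len (1b) val=1 bits=0x1 at bit 3: 0x98
opcode (3b) val=0 bits=0x0 at bit 0: 0x98
word = 0x98 → big-endian bytes:
  [0]=0x98

98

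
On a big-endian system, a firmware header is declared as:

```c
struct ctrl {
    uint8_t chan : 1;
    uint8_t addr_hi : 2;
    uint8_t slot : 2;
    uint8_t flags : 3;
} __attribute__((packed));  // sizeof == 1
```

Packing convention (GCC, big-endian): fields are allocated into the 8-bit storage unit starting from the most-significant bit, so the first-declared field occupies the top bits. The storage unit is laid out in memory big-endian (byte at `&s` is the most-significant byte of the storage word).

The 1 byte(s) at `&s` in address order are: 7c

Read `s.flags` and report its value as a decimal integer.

[0]=0x7c (big-endian) → word 0x7c
chan:1 @ bit 7 → (0x7c>>7)&0x1 = 0x0
addr_hi:2 @ bit 5 → (0x7c>>5)&0x3 = 0x3
slot:2 @ bit 3 → (0x7c>>3)&0x3 = 0x3
flags:3 @ bit 0 → (0x7c>>0)&0x7 = 0x4  ←

4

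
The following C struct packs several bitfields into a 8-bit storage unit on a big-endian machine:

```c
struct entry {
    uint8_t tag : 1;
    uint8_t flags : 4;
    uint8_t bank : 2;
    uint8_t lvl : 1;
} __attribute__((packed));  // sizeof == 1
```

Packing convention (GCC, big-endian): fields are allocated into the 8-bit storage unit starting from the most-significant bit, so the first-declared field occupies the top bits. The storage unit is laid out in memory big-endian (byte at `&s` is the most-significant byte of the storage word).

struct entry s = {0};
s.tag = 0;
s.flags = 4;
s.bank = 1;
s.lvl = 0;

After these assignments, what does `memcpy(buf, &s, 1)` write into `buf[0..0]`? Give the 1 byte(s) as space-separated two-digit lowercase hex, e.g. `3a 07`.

[7+:1] tag=0 & 0x1 = 0x0; word=0x00
[3+:4] flags=4 & 0xf = 0x4; word=0x20
[1+:2] bank=1 & 0x3 = 0x1; word=0x22
[0+:1] lvl=0 & 0x1 = 0x0; word=0x22
word = 0x22 → big-endian bytes:
  [0]=0x22

22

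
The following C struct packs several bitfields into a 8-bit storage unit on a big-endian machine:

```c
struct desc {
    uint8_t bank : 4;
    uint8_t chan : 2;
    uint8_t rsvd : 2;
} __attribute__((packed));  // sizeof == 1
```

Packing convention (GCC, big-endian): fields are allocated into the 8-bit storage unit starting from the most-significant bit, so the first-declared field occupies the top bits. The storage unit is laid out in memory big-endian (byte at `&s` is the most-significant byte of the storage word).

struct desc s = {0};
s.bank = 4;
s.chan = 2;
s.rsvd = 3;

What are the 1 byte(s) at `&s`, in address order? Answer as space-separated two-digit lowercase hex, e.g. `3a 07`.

bank (4b) val=4 bits=0x4 at bit 4: 0x40
chan (2b) val=2 bits=0x2 at bit 2: 0x48
rsvd (2b) val=3 bits=0x3 at bit 0: 0x4b
word = 0x4b → big-endian bytes:
  [0]=0x4b

4b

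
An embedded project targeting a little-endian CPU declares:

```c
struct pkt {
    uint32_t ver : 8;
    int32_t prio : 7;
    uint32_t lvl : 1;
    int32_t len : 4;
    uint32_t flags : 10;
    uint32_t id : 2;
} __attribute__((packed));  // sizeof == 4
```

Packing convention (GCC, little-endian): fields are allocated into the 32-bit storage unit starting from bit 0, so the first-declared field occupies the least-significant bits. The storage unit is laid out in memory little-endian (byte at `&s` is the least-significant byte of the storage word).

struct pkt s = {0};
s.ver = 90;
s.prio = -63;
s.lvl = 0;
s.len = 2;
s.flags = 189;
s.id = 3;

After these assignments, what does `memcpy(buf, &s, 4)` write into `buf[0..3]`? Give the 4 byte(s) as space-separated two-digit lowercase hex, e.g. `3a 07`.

5a 41 d2 cb

ver:8 = 90 → 0x5a << 0 → word 0x0000005a
prio:7 = -63 → 0x41 << 8 → word 0x0000415a
lvl:1 = 0 → 0x0 << 15 → word 0x0000415a
len:4 = 2 → 0x2 << 16 → word 0x0002415a
flags:10 = 189 → 0xbd << 20 → word 0x0bd2415a
id:2 = 3 → 0x3 << 30 → word 0xcbd2415a
word = 0xcbd2415a → little-endian bytes:
  [0]=0x5a  [1]=0x41  [2]=0xd2  [3]=0xcb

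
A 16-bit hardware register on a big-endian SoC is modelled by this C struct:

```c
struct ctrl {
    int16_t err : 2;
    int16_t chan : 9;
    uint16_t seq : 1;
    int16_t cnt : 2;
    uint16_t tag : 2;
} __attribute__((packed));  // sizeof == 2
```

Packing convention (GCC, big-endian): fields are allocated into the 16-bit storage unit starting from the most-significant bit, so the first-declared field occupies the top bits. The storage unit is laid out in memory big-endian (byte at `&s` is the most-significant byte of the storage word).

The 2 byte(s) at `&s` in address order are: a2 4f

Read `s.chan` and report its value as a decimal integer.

-238

[0]=0xa2 [1]=0x4f (big-endian) → word 0xa24f
err:2 @ bit 14 → (0xa24f>>14)&0x3 = 0x2
chan:9 @ bit 5 → (0xa24f>>5)&0x1ff = 0x112  ←
seq:1 @ bit 4 → (0xa24f>>4)&0x1 = 0x0
cnt:2 @ bit 2 → (0xa24f>>2)&0x3 = 0x3
tag:2 @ bit 0 → (0xa24f>>0)&0x3 = 0x3
chan signed 9b, MSB=1: 274 - 512 = -238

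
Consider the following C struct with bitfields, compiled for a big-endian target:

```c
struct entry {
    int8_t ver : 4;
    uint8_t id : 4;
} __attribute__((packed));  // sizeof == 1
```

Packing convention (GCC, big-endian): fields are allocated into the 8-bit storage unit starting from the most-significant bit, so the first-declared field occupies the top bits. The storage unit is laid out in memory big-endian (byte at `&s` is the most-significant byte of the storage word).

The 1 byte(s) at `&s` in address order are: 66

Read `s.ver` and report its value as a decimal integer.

6

[0]=0x66 (big-endian) → word 0x66
ver [4+:4] = (word>>4) & 0xf = 6  ←
id [0+:4] = (word>>0) & 0xf = 6
ver signed 4b, MSB=0: value = 6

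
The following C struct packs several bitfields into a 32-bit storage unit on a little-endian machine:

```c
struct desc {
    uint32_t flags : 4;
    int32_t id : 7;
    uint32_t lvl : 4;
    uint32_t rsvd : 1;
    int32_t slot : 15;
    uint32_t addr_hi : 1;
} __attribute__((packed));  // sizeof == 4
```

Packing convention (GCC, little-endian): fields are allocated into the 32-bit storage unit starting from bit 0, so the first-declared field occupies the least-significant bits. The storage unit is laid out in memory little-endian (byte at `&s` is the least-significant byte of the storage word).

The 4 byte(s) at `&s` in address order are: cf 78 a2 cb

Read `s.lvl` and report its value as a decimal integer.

[0]=0xcf [1]=0x78 [2]=0xa2 [3]=0xcb (little-endian) → word 0xcba278cf
flags [0+:4] = (word>>0) & 0xf = 15
id [4+:7] = (word>>4) & 0x7f = 12
lvl [11+:4] = (word>>11) & 0xf = 15  ←
rsvd [15+:1] = (word>>15) & 0x1 = 0
slot [16+:15] = (word>>16) & 0x7fff = 19362
addr_hi [31+:1] = (word>>31) & 0x1 = 1

15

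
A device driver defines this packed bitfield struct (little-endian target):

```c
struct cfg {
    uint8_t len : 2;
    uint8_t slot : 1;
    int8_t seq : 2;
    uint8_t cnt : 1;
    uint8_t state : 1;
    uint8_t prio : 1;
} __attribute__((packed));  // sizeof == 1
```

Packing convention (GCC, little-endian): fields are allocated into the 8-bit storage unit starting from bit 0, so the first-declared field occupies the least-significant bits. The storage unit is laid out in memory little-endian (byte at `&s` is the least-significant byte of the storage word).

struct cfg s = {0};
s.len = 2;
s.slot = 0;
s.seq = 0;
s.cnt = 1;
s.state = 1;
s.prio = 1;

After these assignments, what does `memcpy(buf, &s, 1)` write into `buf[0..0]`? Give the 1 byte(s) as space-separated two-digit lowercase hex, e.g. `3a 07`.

len (2b) val=2 bits=0x2 at bit 0: 0x02
slot (1b) val=0 bits=0x0 at bit 2: 0x02
seq (2b) val=0 bits=0x0 at bit 3: 0x02
cnt (1b) val=1 bits=0x1 at bit 5: 0x22
state (1b) val=1 bits=0x1 at bit 6: 0x62
prio (1b) val=1 bits=0x1 at bit 7: 0xe2
word = 0xe2 → little-endian bytes:
  [0]=0xe2

e2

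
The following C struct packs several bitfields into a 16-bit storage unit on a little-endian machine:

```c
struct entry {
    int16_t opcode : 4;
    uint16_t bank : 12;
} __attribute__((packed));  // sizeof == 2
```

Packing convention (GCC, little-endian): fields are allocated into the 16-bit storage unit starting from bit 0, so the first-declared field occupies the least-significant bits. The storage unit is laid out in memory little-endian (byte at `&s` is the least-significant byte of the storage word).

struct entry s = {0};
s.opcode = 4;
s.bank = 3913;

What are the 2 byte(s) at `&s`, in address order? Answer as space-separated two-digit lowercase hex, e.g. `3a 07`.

94 f4

opcode:4 = 4 → 0x4 << 0 → word 0x0004
bank:12 = 3913 → 0xf49 << 4 → word 0xf494
word = 0xf494 → little-endian bytes:
  [0]=0x94  [1]=0xf4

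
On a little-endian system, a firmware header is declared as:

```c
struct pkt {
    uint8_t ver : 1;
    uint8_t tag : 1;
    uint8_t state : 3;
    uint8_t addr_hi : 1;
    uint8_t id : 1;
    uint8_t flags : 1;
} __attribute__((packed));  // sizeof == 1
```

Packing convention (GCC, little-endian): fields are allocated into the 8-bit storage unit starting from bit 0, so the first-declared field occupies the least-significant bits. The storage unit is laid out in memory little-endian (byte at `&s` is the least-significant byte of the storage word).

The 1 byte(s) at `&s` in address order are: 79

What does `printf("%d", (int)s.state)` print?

6

[0]=0x79 (little-endian) → word 0x79
ver [0+:1] = (word>>0) & 0x1 = 1
tag [1+:1] = (word>>1) & 0x1 = 0
state [2+:3] = (word>>2) & 0x7 = 6  ←
addr_hi [5+:1] = (word>>5) & 0x1 = 1
id [6+:1] = (word>>6) & 0x1 = 1
flags [7+:1] = (word>>7) & 0x1 = 0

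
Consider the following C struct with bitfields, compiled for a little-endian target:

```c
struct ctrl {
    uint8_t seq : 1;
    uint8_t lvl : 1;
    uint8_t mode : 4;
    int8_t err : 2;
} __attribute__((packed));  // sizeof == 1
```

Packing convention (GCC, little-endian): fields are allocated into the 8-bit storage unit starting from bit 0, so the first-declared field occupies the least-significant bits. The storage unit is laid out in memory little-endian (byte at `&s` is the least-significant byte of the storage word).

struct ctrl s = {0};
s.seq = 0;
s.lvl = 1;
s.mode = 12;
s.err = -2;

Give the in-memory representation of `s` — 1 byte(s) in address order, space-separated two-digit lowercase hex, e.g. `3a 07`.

[0+:1] seq=0 & 0x1 = 0x0; word=0x00
[1+:1] lvl=1 & 0x1 = 0x1; word=0x02
[2+:4] mode=12 & 0xf = 0xc; word=0x32
[6+:2] err=-2 & 0x3 = 0x2; word=0xb2
word = 0xb2 → little-endian bytes:
  [0]=0xb2

b2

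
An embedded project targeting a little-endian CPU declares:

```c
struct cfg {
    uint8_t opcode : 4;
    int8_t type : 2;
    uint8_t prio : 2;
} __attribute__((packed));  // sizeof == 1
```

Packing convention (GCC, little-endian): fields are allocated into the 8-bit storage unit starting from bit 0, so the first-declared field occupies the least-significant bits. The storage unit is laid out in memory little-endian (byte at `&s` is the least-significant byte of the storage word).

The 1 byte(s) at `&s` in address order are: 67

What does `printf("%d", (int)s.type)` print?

-2

[0]=0x67 (little-endian) → word 0x67
opcode [0+:4] = (word>>0) & 0xf = 7
type [4+:2] = (word>>4) & 0x3 = 2  ←
prio [6+:2] = (word>>6) & 0x3 = 1
type signed 2b, MSB=1: 2 - 4 = -2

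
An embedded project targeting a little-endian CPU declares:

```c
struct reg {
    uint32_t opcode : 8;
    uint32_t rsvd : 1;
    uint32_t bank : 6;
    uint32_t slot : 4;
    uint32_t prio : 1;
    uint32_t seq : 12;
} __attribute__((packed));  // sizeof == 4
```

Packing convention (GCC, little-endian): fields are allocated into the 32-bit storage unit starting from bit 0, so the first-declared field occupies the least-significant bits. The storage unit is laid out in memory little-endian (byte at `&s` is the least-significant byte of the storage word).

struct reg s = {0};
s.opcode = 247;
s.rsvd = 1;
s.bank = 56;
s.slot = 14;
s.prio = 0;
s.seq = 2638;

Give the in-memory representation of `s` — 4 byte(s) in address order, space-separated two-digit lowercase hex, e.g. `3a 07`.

f7 71 e7 a4

opcode (8b) val=247 bits=0xf7 at bit 0: 0x000000f7
rsvd (1b) val=1 bits=0x1 at bit 8: 0x000001f7
bank (6b) val=56 bits=0x38 at bit 9: 0x000071f7
slot (4b) val=14 bits=0xe at bit 15: 0x000771f7
prio (1b) val=0 bits=0x0 at bit 19: 0x000771f7
seq (12b) val=2638 bits=0xa4e at bit 20: 0xa4e771f7
word = 0xa4e771f7 → little-endian bytes:
  [0]=0xf7  [1]=0x71  [2]=0xe7  [3]=0xa4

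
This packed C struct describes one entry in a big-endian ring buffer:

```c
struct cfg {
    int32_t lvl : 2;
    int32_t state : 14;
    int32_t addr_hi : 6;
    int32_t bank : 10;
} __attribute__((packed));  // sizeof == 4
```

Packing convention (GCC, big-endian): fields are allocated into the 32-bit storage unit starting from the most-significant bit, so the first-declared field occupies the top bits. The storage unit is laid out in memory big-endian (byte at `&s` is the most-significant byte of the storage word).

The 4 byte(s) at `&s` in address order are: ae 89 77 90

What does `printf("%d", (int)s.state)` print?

-4471

[0]=0xae [1]=0x89 [2]=0x77 [3]=0x90 (big-endian) → word 0xae897790
lvl [30+:2] = (word>>30) & 0x3 = 2
state [16+:14] = (word>>16) & 0x3fff = 11913  ←
addr_hi [10+:6] = (word>>10) & 0x3f = 29
bank [0+:10] = (word>>0) & 0x3ff = 912
state signed 14b, MSB=1: 11913 - 16384 = -4471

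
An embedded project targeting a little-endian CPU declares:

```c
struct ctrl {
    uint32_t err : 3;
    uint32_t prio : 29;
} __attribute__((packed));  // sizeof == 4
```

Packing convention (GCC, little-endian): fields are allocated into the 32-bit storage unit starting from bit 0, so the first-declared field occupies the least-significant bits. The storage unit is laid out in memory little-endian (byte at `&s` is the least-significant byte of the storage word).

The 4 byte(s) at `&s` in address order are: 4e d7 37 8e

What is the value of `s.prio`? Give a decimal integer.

[0]=0x4e [1]=0xd7 [2]=0x37 [3]=0x8e (little-endian) → word 0x8e37d74e
err [0+:3] = (word>>0) & 0x7 = 6
prio [3+:29] = (word>>3) & 0x1fffffff = 298253033  ←

298253033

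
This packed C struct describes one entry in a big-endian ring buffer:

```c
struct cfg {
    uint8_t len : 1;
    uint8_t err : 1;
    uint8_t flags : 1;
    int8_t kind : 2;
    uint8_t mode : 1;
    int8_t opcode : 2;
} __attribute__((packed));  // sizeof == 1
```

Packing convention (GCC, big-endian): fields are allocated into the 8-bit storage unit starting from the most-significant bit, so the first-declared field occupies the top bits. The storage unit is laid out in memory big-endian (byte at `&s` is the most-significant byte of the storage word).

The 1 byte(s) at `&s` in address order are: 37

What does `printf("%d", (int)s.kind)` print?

[0]=0x37 (big-endian) → word 0x37
len [7+:1] = (word>>7) & 0x1 = 0
err [6+:1] = (word>>6) & 0x1 = 0
flags [5+:1] = (word>>5) & 0x1 = 1
kind [3+:2] = (word>>3) & 0x3 = 2  ←
mode [2+:1] = (word>>2) & 0x1 = 1
opcode [0+:2] = (word>>0) & 0x3 = 3
kind signed 2b, MSB=1: 2 - 4 = -2

-2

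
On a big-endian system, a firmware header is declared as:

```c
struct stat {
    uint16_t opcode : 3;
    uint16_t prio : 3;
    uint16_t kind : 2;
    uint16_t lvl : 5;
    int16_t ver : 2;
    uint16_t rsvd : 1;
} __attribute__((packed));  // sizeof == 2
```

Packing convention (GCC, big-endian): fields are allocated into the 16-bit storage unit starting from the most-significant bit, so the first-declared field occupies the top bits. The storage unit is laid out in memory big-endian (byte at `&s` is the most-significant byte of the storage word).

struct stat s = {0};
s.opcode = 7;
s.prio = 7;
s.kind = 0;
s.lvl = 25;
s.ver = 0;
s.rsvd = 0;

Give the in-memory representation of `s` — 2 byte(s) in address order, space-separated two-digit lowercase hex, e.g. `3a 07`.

fc c8

[13+:3] opcode=7 & 0x7 = 0x7; word=0xe000
[10+:3] prio=7 & 0x7 = 0x7; word=0xfc00
[8+:2] kind=0 & 0x3 = 0x0; word=0xfc00
[3+:5] lvl=25 & 0x1f = 0x19; word=0xfcc8
[1+:2] ver=0 & 0x3 = 0x0; word=0xfcc8
[0+:1] rsvd=0 & 0x1 = 0x0; word=0xfcc8
word = 0xfcc8 → big-endian bytes:
  [0]=0xfc  [1]=0xc8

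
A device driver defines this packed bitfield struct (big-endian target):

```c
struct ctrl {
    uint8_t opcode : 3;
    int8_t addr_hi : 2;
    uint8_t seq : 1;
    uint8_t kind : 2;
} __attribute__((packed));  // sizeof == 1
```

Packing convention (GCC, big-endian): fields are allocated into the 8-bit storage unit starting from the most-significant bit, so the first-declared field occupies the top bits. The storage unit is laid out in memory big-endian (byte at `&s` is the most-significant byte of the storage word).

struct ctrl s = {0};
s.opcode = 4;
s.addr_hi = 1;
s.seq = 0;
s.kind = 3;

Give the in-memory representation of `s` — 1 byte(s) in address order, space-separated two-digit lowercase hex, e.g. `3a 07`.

[5+:3] opcode=4 & 0x7 = 0x4; word=0x80
[3+:2] addr_hi=1 & 0x3 = 0x1; word=0x88
[2+:1] seq=0 & 0x1 = 0x0; word=0x88
[0+:2] kind=3 & 0x3 = 0x3; word=0x8b
word = 0x8b → big-endian bytes:
  [0]=0x8b

8b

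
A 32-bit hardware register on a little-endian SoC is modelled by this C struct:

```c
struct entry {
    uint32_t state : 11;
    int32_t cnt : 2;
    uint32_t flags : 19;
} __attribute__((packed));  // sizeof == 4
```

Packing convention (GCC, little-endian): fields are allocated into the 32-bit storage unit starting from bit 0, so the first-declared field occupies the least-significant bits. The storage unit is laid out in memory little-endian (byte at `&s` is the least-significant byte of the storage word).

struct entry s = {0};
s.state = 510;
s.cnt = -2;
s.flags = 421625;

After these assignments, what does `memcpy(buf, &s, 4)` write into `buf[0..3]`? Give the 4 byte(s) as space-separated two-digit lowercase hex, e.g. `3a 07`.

state (11b) val=510 bits=0x1fe at bit 0: 0x000001fe
cnt (2b) val=-2 bits=0x2 at bit 11: 0x000011fe
flags (19b) val=421625 bits=0x66ef9 at bit 13: 0xcddf31fe
word = 0xcddf31fe → little-endian bytes:
  [0]=0xfe  [1]=0x31  [2]=0xdf  [3]=0xcd

fe 31 df cd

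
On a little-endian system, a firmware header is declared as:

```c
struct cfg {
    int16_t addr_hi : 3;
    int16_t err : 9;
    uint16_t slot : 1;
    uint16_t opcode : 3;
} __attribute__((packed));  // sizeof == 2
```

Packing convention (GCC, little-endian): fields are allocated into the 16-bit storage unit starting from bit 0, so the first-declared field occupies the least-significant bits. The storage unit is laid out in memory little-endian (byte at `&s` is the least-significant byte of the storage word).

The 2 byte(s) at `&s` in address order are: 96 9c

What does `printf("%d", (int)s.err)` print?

[0]=0x96 [1]=0x9c (little-endian) → word 0x9c96
addr_hi [0+:3] = (word>>0) & 0x7 = 6
err [3+:9] = (word>>3) & 0x1ff = 402  ←
slot [12+:1] = (word>>12) & 0x1 = 1
opcode [13+:3] = (word>>13) & 0x7 = 4
err signed 9b, MSB=1: 402 - 512 = -110

-110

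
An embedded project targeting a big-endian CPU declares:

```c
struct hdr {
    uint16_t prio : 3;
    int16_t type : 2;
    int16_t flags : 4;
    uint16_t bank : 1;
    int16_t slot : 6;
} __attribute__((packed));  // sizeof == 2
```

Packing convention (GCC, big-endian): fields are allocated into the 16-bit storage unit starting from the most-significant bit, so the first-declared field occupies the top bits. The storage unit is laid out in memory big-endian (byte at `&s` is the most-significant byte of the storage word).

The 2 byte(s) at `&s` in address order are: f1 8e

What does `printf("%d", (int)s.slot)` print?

[0]=0xf1 [1]=0x8e (big-endian) → word 0xf18e
prio:3 @ bit 13 → (0xf18e>>13)&0x7 = 0x7
type:2 @ bit 11 → (0xf18e>>11)&0x3 = 0x2
flags:4 @ bit 7 → (0xf18e>>7)&0xf = 0x3
bank:1 @ bit 6 → (0xf18e>>6)&0x1 = 0x0
slot:6 @ bit 0 → (0xf18e>>0)&0x3f = 0xe  ←
slot signed 6b, MSB=0: value = 14

14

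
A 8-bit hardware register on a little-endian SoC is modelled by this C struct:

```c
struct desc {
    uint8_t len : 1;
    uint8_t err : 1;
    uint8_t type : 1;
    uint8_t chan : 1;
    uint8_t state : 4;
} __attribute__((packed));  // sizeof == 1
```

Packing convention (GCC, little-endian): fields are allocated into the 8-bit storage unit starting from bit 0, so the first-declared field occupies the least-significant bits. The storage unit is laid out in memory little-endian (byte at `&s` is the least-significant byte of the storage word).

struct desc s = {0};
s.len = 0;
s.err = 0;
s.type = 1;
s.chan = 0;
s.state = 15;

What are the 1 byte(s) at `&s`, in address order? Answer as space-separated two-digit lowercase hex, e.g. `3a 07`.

len:1 = 0 → 0x0 << 0 → word 0x00
err:1 = 0 → 0x0 << 1 → word 0x00
type:1 = 1 → 0x1 << 2 → word 0x04
chan:1 = 0 → 0x0 << 3 → word 0x04
state:4 = 15 → 0xf << 4 → word 0xf4
word = 0xf4 → little-endian bytes:
  [0]=0xf4

f4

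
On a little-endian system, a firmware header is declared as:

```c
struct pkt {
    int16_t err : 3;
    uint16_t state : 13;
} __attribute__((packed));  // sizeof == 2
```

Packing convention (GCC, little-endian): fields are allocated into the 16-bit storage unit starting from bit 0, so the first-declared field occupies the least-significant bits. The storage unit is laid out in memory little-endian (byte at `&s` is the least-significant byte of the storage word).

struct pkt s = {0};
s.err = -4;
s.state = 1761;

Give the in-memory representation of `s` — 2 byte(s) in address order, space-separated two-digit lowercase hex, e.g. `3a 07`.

[0+:3] err=-4 & 0x7 = 0x4; word=0x0004
[3+:13] state=1761 & 0x1fff = 0x6e1; word=0x370c
word = 0x370c → little-endian bytes:
  [0]=0x0c  [1]=0x37

0c 37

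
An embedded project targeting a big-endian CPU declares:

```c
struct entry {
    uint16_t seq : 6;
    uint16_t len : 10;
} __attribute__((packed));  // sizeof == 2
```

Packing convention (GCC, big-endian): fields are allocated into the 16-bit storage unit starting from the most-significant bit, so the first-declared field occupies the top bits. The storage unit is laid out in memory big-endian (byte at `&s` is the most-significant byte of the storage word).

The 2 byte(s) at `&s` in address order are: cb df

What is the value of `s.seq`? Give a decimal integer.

[0]=0xcb [1]=0xdf (big-endian) → word 0xcbdf
seq [10+:6] = (word>>10) & 0x3f = 50  ←
len [0+:10] = (word>>0) & 0x3ff = 991

50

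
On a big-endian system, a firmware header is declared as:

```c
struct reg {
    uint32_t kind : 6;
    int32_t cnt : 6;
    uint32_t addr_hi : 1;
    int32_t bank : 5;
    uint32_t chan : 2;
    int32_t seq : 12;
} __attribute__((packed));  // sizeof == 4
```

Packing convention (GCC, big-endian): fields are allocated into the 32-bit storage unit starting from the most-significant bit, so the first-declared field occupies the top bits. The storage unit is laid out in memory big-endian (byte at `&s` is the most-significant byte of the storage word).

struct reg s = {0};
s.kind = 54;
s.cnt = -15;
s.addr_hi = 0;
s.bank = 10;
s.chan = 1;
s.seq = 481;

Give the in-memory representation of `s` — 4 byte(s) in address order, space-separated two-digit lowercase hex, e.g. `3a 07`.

db 12 91 e1

kind (6b) val=54 bits=0x36 at bit 26: 0xd8000000
cnt (6b) val=-15 bits=0x31 at bit 20: 0xdb100000
addr_hi (1b) val=0 bits=0x0 at bit 19: 0xdb100000
bank (5b) val=10 bits=0xa at bit 14: 0xdb128000
chan (2b) val=1 bits=0x1 at bit 12: 0xdb129000
seq (12b) val=481 bits=0x1e1 at bit 0: 0xdb1291e1
word = 0xdb1291e1 → big-endian bytes:
  [0]=0xdb  [1]=0x12  [2]=0x91  [3]=0xe1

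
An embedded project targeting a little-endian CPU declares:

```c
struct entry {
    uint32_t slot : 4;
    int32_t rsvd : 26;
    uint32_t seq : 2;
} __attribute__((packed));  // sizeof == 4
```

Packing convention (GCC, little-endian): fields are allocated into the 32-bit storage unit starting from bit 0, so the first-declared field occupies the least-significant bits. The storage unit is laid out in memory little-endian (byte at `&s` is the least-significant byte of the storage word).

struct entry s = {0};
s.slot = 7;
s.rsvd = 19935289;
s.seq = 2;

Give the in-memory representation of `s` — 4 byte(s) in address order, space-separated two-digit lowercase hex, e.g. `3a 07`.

97 03 03 93

slot (4b) val=7 bits=0x7 at bit 0: 0x00000007
rsvd (26b) val=19935289 bits=0x1303039 at bit 4: 0x13030397
seq (2b) val=2 bits=0x2 at bit 30: 0x93030397
word = 0x93030397 → little-endian bytes:
  [0]=0x97  [1]=0x03  [2]=0x03  [3]=0x93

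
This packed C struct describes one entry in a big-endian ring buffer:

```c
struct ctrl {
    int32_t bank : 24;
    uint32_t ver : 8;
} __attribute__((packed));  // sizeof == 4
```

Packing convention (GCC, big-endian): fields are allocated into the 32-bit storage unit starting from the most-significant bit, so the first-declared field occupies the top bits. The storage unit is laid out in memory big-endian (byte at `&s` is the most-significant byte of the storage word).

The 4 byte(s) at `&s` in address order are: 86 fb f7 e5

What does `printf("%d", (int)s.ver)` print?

229

[0]=0x86 [1]=0xfb [2]=0xf7 [3]=0xe5 (big-endian) → word 0x86fbf7e5
bank [8+:24] = (word>>8) & 0xffffff = 8846327
ver [0+:8] = (word>>0) & 0xff = 229  ←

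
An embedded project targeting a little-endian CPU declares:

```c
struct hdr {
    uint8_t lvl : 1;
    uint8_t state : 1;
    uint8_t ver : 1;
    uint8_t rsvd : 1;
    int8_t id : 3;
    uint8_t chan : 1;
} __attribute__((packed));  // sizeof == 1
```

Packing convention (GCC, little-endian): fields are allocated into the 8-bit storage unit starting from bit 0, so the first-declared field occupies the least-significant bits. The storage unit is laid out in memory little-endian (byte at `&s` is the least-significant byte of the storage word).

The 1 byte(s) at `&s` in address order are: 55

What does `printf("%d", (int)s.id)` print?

-3

[0]=0x55 (little-endian) → word 0x55
lvl [0+:1] = (word>>0) & 0x1 = 1
state [1+:1] = (word>>1) & 0x1 = 0
ver [2+:1] = (word>>2) & 0x1 = 1
rsvd [3+:1] = (word>>3) & 0x1 = 0
id [4+:3] = (word>>4) & 0x7 = 5  ←
chan [7+:1] = (word>>7) & 0x1 = 0
id signed 3b, MSB=1: 5 - 8 = -3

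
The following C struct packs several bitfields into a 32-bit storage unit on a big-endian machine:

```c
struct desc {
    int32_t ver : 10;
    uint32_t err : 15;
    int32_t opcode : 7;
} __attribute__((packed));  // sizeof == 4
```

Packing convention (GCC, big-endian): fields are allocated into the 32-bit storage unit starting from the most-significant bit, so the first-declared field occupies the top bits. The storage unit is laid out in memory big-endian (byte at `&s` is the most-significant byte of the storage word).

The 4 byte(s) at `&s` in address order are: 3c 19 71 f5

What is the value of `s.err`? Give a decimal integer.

13027

[0]=0x3c [1]=0x19 [2]=0x71 [3]=0xf5 (big-endian) → word 0x3c1971f5
ver:10 @ bit 22 → (0x3c1971f5>>22)&0x3ff = 0xf0
err:15 @ bit 7 → (0x3c1971f5>>7)&0x7fff = 0x32e3  ←
opcode:7 @ bit 0 → (0x3c1971f5>>0)&0x7f = 0x75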